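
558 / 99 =62 / 11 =5.64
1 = 1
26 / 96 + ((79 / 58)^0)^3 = 61 / 48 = 1.27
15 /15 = 1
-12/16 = -3/4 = -0.75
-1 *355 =-355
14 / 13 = 1.08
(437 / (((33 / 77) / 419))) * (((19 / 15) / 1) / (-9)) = -24352699 / 405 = -60130.12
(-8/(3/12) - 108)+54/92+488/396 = -138.18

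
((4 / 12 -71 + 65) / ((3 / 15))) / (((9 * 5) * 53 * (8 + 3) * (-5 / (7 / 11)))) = 119 / 865755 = 0.00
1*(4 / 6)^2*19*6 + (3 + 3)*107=2078 / 3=692.67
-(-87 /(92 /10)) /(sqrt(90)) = 29*sqrt(10) /92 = 1.00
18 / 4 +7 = 23 / 2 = 11.50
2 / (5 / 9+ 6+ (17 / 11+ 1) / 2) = 198 / 775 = 0.26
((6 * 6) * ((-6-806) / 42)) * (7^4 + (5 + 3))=-1676664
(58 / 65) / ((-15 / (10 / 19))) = -116 / 3705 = -0.03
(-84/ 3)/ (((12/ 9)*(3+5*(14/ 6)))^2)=-567/ 7744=-0.07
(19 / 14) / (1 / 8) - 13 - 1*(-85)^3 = 4298860 / 7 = 614122.86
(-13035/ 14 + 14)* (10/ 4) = -2292.68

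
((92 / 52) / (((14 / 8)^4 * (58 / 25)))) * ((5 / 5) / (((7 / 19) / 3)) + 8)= 8316800 / 6336239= 1.31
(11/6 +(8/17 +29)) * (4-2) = 3193/51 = 62.61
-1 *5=-5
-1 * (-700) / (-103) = -700 / 103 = -6.80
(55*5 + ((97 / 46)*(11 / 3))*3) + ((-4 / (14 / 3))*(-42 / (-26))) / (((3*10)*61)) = 54387767 / 182390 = 298.19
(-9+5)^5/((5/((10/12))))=-512/3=-170.67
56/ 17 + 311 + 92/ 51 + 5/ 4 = 64739/ 204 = 317.35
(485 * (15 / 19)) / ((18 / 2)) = 2425 / 57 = 42.54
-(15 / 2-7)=-1 / 2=-0.50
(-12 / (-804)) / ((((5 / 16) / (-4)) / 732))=-46848 / 335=-139.84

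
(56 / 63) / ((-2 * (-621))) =4 / 5589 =0.00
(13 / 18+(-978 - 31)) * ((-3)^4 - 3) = -235937 / 3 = -78645.67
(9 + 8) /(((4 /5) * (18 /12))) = 85 /6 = 14.17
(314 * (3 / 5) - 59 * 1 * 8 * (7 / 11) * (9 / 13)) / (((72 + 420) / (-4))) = 4658 / 29315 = 0.16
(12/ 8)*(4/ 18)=0.33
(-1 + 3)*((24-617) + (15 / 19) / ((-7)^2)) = -1104136 / 931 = -1185.97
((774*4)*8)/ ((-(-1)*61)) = 24768/ 61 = 406.03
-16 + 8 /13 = -200 /13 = -15.38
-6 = -6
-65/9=-7.22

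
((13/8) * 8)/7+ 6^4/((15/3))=9137/35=261.06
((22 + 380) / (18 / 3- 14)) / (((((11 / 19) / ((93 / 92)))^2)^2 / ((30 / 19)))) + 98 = -1341384251265629 / 2097741865472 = -639.44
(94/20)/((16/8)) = 2.35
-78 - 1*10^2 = -178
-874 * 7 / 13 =-6118 / 13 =-470.62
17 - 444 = -427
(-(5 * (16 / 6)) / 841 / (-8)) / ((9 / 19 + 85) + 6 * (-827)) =-95 / 233766042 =-0.00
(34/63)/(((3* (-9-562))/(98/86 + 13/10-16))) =14161/3314655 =0.00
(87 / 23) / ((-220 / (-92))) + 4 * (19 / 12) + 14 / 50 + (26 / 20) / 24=36297 / 4400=8.25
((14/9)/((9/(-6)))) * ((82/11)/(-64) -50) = 51.97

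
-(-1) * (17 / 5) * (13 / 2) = 221 / 10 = 22.10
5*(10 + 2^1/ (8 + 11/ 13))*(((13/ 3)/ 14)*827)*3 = 903084/ 23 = 39264.52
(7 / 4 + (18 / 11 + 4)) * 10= 1625 / 22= 73.86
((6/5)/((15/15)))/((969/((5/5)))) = 2/1615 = 0.00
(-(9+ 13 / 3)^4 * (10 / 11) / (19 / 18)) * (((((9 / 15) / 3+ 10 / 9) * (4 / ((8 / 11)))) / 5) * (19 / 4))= -15104000 / 81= -186469.14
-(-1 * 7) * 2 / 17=14 / 17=0.82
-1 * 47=-47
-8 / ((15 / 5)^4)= -8 / 81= -0.10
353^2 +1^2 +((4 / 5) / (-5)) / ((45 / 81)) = 15576214 / 125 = 124609.71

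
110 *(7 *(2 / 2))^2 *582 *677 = 2123735460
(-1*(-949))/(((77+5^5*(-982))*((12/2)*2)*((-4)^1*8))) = 949/1178370432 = 0.00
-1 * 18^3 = -5832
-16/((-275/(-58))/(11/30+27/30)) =-17632/4125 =-4.27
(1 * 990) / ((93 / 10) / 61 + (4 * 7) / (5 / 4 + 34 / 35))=187812900 / 2420123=77.60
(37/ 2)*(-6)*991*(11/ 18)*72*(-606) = 2933066664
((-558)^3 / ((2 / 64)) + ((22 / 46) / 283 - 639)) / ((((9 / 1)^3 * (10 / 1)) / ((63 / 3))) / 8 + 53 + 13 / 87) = -88154437893428256 / 1530767093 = -57588406.69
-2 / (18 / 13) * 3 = -13 / 3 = -4.33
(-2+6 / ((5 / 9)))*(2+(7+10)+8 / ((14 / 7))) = 1012 / 5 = 202.40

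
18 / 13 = 1.38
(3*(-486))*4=-5832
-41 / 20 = -2.05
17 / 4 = 4.25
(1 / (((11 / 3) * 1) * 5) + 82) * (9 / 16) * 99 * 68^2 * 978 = 103320631026 / 5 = 20664126205.20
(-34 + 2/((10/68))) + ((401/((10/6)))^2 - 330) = 1438449/25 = 57537.96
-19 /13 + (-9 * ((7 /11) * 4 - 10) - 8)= 8241 /143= 57.63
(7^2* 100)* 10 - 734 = 48266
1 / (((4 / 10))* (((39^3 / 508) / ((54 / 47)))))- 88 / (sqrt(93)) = 2540 / 103259- 88* sqrt(93) / 93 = -9.10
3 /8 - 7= -53 /8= -6.62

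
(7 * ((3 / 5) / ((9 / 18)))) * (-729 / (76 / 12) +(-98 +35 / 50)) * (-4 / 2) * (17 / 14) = 2058207 / 475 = 4333.07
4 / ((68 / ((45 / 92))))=45 / 1564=0.03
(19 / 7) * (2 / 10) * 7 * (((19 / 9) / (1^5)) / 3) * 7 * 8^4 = 10350592 / 135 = 76671.05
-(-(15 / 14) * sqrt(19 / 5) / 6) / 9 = sqrt(95) / 252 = 0.04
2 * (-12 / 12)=-2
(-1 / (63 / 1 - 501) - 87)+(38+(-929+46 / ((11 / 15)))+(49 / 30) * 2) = -21970171 / 24090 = -912.00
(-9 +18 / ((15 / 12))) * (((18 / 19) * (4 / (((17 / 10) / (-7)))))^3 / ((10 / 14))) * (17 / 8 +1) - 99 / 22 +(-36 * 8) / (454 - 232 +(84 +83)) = -2353251690170559 / 26217251726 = -89759.66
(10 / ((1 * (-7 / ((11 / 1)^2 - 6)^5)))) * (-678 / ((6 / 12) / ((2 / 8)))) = 68185008656250 / 7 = 9740715522321.43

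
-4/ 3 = -1.33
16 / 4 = 4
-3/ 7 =-0.43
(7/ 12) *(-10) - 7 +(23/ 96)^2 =-117743/ 9216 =-12.78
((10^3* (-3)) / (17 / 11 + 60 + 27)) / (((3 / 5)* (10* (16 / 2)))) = -1375 / 1948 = -0.71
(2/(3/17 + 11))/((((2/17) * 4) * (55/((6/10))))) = 0.00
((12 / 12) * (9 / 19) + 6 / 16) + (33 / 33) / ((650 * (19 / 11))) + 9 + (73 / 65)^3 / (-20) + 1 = 2249686379 / 208715000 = 10.78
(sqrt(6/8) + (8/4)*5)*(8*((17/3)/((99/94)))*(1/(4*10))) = 799*sqrt(3)/1485 + 3196/297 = 11.69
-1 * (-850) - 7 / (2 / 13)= 1609 / 2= 804.50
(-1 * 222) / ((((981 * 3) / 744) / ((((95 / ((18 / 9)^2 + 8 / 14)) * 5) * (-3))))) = 3813775 / 218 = 17494.38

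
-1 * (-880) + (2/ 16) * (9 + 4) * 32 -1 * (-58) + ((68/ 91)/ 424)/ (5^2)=238738517/ 241150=990.00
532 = 532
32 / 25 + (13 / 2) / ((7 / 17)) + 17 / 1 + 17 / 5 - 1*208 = -59687 / 350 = -170.53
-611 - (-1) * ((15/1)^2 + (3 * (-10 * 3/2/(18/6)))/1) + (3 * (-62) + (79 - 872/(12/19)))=-5666/3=-1888.67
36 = 36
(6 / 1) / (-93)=-2 / 31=-0.06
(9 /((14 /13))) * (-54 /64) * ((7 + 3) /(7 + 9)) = -15795 /3584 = -4.41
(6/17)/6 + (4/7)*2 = 1.20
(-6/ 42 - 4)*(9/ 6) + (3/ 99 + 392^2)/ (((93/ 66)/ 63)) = 2981694147/ 434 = 6870263.01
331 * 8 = 2648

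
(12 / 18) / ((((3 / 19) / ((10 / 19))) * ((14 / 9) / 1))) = 10 / 7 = 1.43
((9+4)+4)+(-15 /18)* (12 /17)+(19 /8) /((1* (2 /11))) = 29.47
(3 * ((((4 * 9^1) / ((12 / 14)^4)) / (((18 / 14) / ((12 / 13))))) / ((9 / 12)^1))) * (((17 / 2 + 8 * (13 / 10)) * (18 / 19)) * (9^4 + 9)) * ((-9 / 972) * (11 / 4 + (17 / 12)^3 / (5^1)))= -246254533721 / 355680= -692348.55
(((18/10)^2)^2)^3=282429536481/244140625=1156.83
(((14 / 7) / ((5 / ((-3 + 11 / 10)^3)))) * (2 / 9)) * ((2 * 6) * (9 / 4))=-16.46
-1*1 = -1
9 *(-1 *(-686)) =6174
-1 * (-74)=74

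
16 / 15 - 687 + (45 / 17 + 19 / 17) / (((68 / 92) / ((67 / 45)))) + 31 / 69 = -202770212 / 299115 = -677.90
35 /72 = 0.49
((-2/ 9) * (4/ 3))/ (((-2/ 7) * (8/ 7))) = 49/ 54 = 0.91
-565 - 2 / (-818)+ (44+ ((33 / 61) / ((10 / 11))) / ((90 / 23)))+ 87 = -3247203253 / 7484700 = -433.85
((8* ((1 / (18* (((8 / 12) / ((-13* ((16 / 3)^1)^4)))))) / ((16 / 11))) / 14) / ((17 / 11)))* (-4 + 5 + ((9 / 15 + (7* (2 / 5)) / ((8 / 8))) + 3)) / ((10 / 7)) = -119195648 / 103275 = -1154.16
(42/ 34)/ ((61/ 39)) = 819/ 1037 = 0.79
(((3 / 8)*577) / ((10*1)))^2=2996361 / 6400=468.18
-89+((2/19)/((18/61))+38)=-8660/171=-50.64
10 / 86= 5 / 43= 0.12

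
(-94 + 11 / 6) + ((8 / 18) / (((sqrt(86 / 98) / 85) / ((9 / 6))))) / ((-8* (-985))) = -92.16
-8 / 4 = -2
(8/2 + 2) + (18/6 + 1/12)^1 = 109/12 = 9.08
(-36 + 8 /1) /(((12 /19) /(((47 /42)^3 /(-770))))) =0.08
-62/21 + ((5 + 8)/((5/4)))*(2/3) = 418/105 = 3.98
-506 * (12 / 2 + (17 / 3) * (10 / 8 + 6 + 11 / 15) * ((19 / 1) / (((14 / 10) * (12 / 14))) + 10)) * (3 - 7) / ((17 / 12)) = 256773748 / 153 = 1678259.79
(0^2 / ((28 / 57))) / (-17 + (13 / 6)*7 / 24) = 0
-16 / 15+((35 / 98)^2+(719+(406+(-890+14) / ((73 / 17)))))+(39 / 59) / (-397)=63358608457 / 68863620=920.06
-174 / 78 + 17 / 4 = 105 / 52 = 2.02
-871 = -871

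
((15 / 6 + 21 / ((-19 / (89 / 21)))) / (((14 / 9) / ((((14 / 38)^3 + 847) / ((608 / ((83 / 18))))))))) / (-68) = 1429446833 / 10775982848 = 0.13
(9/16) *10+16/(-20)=193/40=4.82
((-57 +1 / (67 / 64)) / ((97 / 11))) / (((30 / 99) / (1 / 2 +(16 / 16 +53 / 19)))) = -44435919 / 493924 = -89.97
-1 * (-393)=393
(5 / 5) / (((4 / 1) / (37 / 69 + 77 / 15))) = 163 / 115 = 1.42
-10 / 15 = -2 / 3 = -0.67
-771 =-771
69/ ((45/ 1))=23/ 15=1.53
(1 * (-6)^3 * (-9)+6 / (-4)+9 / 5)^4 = 142906869159002001 / 10000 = 14290686915900.20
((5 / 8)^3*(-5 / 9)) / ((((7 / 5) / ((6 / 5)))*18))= -625 / 96768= -0.01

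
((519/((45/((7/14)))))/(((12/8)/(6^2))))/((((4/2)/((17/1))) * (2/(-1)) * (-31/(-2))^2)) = -11764/4805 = -2.45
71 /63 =1.13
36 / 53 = 0.68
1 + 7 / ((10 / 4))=19 / 5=3.80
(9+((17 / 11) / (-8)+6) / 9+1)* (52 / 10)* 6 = 109603 / 330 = 332.13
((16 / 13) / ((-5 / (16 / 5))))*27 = -6912 / 325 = -21.27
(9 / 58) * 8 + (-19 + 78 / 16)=-2989 / 232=-12.88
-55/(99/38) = -190/9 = -21.11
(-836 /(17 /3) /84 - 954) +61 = -106476 /119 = -894.76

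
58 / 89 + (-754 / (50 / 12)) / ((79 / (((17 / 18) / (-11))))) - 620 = -3591435548 / 5800575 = -619.15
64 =64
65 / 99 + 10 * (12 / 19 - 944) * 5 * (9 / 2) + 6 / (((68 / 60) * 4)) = -13574614765 / 63954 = -212255.91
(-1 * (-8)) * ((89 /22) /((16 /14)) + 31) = 6079 /22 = 276.32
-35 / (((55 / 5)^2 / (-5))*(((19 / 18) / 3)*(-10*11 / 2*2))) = -945 / 25289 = -0.04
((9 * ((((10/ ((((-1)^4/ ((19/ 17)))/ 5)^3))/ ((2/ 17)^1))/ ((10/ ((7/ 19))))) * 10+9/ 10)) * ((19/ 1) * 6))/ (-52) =-8103528063/ 75140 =-107845.73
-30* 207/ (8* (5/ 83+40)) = -19.38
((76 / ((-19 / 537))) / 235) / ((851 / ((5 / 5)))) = -2148 / 199985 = -0.01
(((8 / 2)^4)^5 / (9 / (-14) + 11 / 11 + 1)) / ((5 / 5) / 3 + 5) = 2886218022912 / 19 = 151906211732.21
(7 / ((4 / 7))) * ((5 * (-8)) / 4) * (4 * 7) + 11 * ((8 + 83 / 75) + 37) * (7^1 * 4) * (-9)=-3280942 / 25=-131237.68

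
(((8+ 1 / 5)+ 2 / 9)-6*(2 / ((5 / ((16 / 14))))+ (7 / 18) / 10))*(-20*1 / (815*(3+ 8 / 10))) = -6862 / 195111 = -0.04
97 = 97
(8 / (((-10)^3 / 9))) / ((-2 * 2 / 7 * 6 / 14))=147 / 500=0.29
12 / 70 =6 / 35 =0.17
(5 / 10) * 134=67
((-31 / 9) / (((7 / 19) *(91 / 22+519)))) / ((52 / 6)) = -6479 / 3141957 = -0.00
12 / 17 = 0.71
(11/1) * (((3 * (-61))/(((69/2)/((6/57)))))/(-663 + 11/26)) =69784/7528199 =0.01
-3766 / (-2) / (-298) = -1883 / 298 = -6.32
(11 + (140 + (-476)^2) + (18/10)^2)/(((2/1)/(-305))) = -172881808/5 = -34576361.60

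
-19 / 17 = -1.12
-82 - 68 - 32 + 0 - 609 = -791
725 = 725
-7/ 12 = -0.58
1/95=0.01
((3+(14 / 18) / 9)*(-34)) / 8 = -2125 / 162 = -13.12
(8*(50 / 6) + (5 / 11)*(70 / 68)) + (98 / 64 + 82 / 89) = 111181385 / 1597728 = 69.59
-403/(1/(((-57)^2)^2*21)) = -89335436463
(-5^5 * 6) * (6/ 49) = -112500/ 49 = -2295.92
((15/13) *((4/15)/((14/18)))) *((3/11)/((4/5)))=135/1001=0.13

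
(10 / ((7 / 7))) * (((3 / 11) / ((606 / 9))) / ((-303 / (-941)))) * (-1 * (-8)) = 1.01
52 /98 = 0.53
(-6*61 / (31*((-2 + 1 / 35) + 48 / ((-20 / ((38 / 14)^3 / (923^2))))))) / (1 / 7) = 1247743732690 / 29764693989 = 41.92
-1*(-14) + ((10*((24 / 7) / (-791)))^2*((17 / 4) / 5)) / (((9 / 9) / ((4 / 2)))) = 429315086 / 30658369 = 14.00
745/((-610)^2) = 149/74420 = 0.00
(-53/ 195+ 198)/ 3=38557/ 585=65.91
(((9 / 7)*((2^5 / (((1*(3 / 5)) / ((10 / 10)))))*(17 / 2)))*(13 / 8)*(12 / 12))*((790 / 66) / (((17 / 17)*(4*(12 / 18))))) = 1309425 / 308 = 4251.38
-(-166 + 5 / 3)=493 / 3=164.33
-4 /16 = -1 /4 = -0.25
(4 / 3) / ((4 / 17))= 17 / 3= 5.67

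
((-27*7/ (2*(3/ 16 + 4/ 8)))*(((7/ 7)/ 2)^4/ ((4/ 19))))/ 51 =-1197/ 1496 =-0.80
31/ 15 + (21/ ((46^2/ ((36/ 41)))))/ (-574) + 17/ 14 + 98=9456717073/ 93371145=101.28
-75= -75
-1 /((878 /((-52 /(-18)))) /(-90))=130 /439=0.30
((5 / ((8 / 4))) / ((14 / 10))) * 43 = 76.79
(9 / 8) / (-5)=-9 / 40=-0.22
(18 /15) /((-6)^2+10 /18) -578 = -950756 /1645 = -577.97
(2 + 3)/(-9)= -5/9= -0.56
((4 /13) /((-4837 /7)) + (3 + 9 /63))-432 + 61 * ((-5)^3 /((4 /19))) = -36647.61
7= 7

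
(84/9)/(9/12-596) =-0.02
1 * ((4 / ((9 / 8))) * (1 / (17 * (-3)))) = -32 / 459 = -0.07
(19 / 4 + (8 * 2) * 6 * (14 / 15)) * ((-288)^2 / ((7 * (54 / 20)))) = 2898432 / 7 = 414061.71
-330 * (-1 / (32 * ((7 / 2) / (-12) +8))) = 99 / 74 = 1.34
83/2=41.50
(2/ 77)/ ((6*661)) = 1/ 152691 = 0.00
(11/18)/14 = 11/252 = 0.04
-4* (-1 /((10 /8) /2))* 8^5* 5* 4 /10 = 2097152 /5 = 419430.40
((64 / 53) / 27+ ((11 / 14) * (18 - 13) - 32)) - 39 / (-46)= -6261769 / 230391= -27.18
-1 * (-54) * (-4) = -216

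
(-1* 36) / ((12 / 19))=-57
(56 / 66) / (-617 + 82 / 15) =-140 / 100903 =-0.00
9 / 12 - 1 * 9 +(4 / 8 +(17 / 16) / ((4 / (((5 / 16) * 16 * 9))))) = 269 / 64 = 4.20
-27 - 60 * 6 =-387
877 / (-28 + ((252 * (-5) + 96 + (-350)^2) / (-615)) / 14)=-3775485 / 181208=-20.84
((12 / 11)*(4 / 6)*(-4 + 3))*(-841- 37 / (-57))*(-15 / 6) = -958000 / 627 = -1527.91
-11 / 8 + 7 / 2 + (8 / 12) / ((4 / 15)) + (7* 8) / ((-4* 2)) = -19 / 8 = -2.38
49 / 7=7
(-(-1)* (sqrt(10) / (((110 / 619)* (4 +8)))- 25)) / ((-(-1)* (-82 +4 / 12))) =15 / 49- 619* sqrt(10) / 107800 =0.29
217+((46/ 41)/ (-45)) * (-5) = 80119/ 369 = 217.12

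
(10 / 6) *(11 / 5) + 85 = 88.67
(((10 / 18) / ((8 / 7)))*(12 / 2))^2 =1225 / 144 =8.51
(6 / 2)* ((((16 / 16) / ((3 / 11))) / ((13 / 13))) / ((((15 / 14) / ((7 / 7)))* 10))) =77 / 75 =1.03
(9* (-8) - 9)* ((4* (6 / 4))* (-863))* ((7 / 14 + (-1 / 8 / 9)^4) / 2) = 11596069727 / 110592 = 104854.51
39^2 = 1521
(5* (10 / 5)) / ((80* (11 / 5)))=5 / 88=0.06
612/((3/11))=2244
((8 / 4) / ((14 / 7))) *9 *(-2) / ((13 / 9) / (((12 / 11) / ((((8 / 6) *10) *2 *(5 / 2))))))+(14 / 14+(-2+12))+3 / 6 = 80767 / 7150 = 11.30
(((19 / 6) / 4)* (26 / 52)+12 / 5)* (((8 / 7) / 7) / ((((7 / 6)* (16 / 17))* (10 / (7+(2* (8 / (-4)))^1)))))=0.12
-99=-99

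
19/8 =2.38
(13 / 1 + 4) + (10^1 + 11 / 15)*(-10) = -271 / 3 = -90.33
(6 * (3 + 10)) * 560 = 43680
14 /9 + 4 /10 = 88 /45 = 1.96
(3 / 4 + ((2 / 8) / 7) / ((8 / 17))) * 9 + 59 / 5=21541 / 1120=19.23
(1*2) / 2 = 1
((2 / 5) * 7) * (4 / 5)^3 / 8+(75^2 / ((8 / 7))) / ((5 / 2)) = 4922323 / 2500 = 1968.93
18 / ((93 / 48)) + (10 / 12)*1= 1883 / 186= 10.12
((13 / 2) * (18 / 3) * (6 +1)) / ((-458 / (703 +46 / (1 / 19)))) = -430521 / 458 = -940.00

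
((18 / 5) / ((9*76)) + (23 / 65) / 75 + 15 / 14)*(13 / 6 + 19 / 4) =58196197 / 7780500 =7.48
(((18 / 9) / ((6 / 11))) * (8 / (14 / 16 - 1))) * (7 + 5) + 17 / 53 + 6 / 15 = -746049 / 265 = -2815.28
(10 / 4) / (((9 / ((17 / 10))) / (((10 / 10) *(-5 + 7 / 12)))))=-901 / 432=-2.09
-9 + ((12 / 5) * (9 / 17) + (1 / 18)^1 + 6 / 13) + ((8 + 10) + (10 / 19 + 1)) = 4653583 / 377910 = 12.31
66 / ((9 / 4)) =88 / 3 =29.33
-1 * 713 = -713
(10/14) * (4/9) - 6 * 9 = -53.68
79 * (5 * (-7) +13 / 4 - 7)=-12245 / 4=-3061.25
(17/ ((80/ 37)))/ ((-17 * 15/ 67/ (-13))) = 32227/ 1200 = 26.86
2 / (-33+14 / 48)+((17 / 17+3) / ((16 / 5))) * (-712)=-698698 / 785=-890.06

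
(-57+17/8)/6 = -439/48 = -9.15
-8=-8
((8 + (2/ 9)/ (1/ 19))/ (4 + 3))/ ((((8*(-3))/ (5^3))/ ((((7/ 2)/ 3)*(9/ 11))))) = -625/ 72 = -8.68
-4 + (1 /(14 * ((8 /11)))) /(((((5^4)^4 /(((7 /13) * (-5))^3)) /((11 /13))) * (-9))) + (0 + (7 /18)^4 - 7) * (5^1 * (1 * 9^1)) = -64652924176635502063 /203329775390625000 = -317.97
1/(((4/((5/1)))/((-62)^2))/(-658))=-3161690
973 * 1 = 973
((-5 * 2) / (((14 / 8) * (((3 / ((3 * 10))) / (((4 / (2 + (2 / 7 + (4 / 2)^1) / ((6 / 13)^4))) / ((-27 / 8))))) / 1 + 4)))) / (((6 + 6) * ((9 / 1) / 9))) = 640 / 563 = 1.14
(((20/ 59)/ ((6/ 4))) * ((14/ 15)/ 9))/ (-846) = -56/ 2021517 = -0.00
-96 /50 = -48 /25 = -1.92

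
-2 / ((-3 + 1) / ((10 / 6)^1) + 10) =-0.23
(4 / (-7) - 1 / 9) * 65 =-2795 / 63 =-44.37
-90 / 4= -45 / 2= -22.50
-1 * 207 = -207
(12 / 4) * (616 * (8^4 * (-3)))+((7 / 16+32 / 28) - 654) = -2543394159 / 112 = -22708876.42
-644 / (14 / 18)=-828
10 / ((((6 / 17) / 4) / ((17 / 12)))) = 1445 / 9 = 160.56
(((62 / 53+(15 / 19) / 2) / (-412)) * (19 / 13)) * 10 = -15755 / 283868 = -0.06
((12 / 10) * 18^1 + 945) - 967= -2 / 5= -0.40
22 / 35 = 0.63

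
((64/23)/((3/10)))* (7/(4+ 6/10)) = 22400/1587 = 14.11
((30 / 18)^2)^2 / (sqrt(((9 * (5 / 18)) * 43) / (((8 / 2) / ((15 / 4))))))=0.77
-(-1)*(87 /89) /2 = 87 /178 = 0.49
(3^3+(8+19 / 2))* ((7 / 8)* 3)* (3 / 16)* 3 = 65.71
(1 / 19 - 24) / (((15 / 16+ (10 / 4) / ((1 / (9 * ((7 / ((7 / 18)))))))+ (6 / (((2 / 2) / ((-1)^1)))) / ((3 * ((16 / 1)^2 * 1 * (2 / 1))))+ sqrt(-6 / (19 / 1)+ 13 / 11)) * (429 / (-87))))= 3857473280 / 322430325319 - 9502720 * sqrt(37829) / 67387937991671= 0.01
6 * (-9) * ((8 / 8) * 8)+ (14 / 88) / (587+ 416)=-19065017 / 44132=-432.00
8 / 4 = 2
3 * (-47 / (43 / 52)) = -7332 / 43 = -170.51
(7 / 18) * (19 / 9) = 133 / 162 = 0.82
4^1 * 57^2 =12996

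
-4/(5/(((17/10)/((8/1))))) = -17/100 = -0.17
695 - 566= 129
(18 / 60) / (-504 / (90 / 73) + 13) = -3 / 3958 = -0.00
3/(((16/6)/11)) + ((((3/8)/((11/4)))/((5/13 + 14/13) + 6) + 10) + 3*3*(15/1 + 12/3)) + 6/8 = 1657207/8536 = 194.14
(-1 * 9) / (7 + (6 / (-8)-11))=36 / 19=1.89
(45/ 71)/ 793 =45/ 56303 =0.00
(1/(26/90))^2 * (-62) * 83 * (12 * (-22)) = 2751051600/169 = 16278411.83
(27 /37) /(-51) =-9 /629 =-0.01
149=149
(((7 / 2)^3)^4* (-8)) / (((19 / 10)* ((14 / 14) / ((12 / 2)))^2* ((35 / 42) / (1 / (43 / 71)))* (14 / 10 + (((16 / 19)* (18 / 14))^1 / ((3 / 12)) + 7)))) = -309560388250365 / 3883072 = -79720486.32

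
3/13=0.23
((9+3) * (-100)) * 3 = -3600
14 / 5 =2.80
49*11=539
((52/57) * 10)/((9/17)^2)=150280/4617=32.55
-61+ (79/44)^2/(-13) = -1541489/25168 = -61.25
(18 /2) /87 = 3 /29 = 0.10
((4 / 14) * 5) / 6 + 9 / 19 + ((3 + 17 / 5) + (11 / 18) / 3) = 262699 / 35910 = 7.32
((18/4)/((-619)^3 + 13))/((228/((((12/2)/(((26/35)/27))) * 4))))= -405/5579298244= -0.00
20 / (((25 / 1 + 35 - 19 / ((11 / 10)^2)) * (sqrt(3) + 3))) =121 / 536 - 121 * sqrt(3) / 1608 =0.10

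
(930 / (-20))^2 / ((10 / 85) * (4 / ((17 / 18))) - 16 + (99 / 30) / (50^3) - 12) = -781112812500 / 9934990463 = -78.62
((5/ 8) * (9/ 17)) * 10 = 225/ 68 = 3.31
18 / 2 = 9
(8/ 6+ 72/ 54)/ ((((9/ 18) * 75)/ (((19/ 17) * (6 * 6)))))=1216/ 425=2.86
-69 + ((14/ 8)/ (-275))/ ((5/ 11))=-34507/ 500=-69.01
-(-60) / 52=15 / 13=1.15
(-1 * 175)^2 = 30625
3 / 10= 0.30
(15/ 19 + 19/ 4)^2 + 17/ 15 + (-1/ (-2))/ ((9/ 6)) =2785687/ 86640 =32.15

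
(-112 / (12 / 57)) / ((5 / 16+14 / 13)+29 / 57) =-901056 / 3215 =-280.27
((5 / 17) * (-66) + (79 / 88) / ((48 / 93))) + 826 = 19348129 / 23936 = 808.33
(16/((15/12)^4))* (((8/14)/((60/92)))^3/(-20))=-0.22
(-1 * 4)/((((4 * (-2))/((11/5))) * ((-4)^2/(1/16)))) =11/2560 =0.00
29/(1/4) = 116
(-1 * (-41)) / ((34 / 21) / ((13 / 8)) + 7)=11193 / 2183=5.13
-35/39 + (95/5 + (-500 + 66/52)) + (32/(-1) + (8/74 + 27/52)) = -2955269/5772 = -512.00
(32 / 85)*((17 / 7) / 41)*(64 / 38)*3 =0.11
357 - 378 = -21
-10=-10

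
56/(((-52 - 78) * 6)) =-14/195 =-0.07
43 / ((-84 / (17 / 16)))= -0.54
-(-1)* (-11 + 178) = 167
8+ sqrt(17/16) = sqrt(17)/4+ 8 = 9.03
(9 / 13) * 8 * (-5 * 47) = -16920 / 13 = -1301.54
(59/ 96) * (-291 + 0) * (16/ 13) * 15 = -85845/ 26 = -3301.73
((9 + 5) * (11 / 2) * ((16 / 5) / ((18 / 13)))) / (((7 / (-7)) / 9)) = -1601.60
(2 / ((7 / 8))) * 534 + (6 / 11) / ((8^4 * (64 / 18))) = 6159335613 / 5046272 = 1220.57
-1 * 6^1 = -6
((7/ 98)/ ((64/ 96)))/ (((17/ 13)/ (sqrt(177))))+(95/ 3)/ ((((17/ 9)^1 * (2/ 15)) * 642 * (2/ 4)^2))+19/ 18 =2.93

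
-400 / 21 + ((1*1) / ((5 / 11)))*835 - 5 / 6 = 1817.12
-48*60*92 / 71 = -264960 / 71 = -3731.83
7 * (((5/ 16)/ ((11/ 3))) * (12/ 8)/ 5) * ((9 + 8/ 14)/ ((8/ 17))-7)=6723/ 2816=2.39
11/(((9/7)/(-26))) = -2002/9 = -222.44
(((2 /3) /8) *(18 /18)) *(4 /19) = 1 /57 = 0.02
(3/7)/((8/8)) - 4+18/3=17/7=2.43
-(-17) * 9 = 153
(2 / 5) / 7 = 2 / 35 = 0.06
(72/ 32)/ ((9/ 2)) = 1/ 2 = 0.50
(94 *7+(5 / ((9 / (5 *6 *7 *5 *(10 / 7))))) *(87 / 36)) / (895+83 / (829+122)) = 7622899 / 2553684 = 2.99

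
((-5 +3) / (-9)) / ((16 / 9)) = 1 / 8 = 0.12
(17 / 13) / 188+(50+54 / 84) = 866517 / 17108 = 50.65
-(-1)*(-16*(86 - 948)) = 13792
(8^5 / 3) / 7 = 32768 / 21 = 1560.38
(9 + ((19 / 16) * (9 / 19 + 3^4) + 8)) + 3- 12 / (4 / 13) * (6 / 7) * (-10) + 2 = 12685 / 28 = 453.04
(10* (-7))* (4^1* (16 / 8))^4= -286720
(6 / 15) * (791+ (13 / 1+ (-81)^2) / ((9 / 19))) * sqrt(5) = 52810 * sqrt(5) / 9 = 13120.75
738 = 738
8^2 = 64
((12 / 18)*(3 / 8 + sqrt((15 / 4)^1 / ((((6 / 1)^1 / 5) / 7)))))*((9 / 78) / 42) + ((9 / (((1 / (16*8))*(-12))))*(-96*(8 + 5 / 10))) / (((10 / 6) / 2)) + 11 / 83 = 5*sqrt(14) / 2184 + 56800574063 / 604240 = 94003.34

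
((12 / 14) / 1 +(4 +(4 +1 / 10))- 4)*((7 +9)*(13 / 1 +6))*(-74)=-3903056 / 35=-111515.89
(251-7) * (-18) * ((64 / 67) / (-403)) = 281088 / 27001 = 10.41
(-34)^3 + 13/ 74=-2908483/ 74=-39303.82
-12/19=-0.63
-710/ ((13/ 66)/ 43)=-2014980/ 13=-154998.46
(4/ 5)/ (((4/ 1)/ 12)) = 12/ 5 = 2.40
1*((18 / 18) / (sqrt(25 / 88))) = 2*sqrt(22) / 5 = 1.88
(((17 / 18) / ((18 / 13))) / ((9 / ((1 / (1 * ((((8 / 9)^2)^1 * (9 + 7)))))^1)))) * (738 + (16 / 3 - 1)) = 492167 / 110592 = 4.45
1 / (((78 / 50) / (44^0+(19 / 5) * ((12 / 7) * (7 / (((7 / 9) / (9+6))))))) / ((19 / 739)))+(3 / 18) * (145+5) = 7971100 / 201747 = 39.51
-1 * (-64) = 64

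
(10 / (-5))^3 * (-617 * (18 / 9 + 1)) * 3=44424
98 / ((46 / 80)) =3920 / 23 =170.43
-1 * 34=-34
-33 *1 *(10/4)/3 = -55/2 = -27.50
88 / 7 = 12.57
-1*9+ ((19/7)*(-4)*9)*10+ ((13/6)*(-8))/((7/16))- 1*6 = -21667/21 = -1031.76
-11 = -11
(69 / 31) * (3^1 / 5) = 207 / 155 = 1.34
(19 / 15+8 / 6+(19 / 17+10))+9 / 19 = 22919 / 1615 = 14.19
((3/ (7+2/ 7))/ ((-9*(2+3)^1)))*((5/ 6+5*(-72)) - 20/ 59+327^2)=-15534071/ 15930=-975.15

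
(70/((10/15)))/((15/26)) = 182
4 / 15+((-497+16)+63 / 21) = -7166 / 15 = -477.73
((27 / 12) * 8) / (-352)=-9 / 176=-0.05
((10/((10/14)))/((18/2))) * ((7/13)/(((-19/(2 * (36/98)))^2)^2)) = 373248/199317759277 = 0.00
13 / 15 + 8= 133 / 15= 8.87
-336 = -336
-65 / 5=-13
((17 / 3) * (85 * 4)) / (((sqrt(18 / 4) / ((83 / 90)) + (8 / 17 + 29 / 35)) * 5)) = -3662777000540 / 26363501907 + 1528559581500 * sqrt(2) / 8787833969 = 107.06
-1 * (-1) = 1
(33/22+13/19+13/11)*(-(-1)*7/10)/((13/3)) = 29547/54340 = 0.54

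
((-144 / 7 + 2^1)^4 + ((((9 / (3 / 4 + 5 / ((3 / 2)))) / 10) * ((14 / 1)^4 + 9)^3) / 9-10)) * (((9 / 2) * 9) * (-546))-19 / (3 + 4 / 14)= -242379817253243739799 / 7889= -30723769457883602.46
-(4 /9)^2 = -16 /81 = -0.20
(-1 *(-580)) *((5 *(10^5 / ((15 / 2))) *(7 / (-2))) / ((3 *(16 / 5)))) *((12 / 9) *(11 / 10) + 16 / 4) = -2080750000 / 27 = -77064814.81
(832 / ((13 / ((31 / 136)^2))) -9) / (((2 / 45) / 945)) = -34870500 / 289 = -120659.17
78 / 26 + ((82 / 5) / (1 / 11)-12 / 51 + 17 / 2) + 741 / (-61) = 1861593 / 10370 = 179.52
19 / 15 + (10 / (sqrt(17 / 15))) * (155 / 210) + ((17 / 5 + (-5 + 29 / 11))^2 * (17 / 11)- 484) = -48023156 / 99825 + 155 * sqrt(255) / 357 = -474.14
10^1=10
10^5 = 100000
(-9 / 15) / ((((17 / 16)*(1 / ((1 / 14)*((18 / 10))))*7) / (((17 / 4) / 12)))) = -9 / 2450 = -0.00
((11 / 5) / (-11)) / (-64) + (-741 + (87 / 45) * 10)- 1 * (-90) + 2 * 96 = -422077 / 960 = -439.66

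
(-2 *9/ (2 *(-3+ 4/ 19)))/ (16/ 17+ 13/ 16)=5168/ 2809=1.84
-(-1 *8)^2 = -64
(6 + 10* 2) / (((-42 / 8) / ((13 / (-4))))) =338 / 21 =16.10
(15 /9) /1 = 5 /3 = 1.67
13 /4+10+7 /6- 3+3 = 173 /12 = 14.42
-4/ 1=-4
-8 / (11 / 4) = -32 / 11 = -2.91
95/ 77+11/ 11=172/ 77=2.23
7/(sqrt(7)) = sqrt(7) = 2.65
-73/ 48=-1.52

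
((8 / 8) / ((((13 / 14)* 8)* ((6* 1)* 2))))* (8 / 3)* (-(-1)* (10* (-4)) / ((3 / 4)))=-560 / 351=-1.60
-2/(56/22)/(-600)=11/8400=0.00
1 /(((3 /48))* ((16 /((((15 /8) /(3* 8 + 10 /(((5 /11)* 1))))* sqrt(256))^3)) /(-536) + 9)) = 1.80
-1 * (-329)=329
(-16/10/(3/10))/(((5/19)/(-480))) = 9728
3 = 3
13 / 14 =0.93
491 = 491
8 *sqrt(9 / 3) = 8 *sqrt(3) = 13.86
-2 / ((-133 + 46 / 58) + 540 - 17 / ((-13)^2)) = -0.00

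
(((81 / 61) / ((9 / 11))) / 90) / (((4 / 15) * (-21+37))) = 33 / 7808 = 0.00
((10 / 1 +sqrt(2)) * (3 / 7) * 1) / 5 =0.98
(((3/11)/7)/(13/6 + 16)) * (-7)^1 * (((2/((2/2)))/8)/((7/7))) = -9/2398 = -0.00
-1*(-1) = 1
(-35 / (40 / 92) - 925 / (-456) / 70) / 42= -513727 / 268128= -1.92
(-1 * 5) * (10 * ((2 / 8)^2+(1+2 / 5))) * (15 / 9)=-121.88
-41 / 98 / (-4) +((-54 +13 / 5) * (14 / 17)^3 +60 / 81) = -7244138417 / 259995960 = -27.86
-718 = -718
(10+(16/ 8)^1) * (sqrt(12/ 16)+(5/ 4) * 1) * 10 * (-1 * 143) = -21450- 8580 * sqrt(3) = -36311.00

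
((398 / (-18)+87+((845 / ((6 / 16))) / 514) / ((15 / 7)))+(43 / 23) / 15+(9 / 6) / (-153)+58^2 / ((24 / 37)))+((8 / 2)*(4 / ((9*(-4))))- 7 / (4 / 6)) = 15803404909 / 3014610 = 5242.27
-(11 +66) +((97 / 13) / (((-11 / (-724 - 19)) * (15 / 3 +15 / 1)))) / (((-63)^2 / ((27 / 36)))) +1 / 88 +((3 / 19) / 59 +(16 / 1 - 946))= -1006.98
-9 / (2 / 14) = -63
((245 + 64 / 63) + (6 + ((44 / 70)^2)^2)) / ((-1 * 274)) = -3405740179 / 3700541250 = -0.92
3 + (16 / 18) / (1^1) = 35 / 9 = 3.89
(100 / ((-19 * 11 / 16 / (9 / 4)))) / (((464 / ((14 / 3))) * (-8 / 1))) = 525 / 24244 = 0.02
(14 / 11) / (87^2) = 14 / 83259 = 0.00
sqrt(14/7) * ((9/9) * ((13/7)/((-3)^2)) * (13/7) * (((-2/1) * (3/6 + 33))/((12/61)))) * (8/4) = -690703 * sqrt(2)/2646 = -369.16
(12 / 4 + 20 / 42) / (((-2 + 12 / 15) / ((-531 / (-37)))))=-41.57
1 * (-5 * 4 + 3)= -17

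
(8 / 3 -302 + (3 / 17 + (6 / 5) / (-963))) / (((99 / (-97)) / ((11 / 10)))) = 263921771 / 818550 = 322.43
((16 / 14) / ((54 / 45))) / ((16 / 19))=1.13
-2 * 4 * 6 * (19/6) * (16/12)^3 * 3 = -9728/9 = -1080.89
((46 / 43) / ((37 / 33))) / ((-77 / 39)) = -5382 / 11137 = -0.48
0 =0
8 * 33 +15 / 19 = 5031 / 19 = 264.79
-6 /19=-0.32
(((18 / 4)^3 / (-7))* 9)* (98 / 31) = -45927 / 124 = -370.38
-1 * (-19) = 19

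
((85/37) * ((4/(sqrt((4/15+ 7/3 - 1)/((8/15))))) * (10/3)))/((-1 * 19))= -3400 * sqrt(3)/6327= -0.93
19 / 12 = 1.58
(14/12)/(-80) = -0.01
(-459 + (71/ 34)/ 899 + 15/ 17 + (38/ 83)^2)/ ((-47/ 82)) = 3953253952633/ 4948375589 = 798.90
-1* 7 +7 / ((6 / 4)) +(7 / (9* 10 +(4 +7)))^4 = -2.33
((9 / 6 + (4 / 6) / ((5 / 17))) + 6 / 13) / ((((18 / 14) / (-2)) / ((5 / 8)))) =-11543 / 2808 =-4.11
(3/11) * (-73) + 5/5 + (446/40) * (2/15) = -28747/1650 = -17.42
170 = 170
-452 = -452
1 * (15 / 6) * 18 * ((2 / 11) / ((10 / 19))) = 171 / 11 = 15.55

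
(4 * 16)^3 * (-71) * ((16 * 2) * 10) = -5955911680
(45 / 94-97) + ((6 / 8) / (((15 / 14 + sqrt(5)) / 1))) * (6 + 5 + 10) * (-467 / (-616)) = -124710385 / 1249072 + 205947 * sqrt(5) / 66440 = -92.91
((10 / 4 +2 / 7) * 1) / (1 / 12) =234 / 7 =33.43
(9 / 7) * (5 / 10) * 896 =576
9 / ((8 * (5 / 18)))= 81 / 20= 4.05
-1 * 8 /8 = -1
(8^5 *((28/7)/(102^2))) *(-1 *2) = -65536/2601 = -25.20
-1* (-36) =36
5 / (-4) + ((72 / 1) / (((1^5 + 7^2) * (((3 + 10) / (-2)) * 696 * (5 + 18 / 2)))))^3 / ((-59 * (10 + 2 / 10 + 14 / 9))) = -17925689768347156007 / 14340551814677725000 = -1.25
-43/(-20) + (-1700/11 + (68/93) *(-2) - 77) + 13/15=-4705619/20460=-229.99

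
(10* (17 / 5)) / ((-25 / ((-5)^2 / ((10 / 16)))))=-272 / 5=-54.40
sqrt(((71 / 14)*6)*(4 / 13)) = 2*sqrt(19383) / 91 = 3.06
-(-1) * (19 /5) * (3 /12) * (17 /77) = 323 /1540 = 0.21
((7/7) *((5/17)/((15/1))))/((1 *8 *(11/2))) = 1/2244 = 0.00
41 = 41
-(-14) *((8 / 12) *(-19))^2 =20216 / 9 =2246.22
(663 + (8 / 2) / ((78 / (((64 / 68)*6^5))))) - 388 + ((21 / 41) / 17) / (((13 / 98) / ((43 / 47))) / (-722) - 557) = 9985851144713909 / 15355473434587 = 650.31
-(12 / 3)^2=-16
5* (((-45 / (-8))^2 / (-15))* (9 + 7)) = -675 / 4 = -168.75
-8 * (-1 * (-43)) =-344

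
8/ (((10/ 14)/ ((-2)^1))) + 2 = -20.40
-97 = -97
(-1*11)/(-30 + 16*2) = -11/2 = -5.50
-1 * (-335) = 335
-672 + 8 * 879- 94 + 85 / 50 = 62677 / 10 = 6267.70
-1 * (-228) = 228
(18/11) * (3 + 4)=126/11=11.45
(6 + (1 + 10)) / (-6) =-2.83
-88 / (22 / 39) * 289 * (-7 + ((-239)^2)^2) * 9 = -1323904180097304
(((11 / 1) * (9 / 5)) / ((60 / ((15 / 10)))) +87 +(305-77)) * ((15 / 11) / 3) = 63099 / 440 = 143.41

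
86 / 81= 1.06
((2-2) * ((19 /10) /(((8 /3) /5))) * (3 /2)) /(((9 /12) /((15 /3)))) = 0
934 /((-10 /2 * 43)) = -934 /215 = -4.34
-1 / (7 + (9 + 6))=-1 / 22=-0.05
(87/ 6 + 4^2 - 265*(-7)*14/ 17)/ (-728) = -52977/ 24752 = -2.14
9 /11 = 0.82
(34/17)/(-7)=-2/7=-0.29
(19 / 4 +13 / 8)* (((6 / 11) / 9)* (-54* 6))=-1377 / 11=-125.18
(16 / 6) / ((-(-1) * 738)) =0.00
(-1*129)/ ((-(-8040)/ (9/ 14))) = -387/ 37520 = -0.01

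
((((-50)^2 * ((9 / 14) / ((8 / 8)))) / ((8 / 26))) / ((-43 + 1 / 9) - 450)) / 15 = -43875 / 62104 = -0.71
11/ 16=0.69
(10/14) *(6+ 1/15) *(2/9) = 26/27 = 0.96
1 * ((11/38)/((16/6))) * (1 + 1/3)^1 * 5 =55/76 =0.72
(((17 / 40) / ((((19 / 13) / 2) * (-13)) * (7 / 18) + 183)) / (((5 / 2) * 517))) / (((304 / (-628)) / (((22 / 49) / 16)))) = -24021 / 225961148000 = -0.00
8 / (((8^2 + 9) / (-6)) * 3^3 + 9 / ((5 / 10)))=-16 / 621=-0.03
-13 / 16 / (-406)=13 / 6496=0.00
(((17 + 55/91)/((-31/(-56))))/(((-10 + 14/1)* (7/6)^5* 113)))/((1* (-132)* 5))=-2076192/42095568515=-0.00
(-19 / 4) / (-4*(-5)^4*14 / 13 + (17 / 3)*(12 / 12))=741 / 419116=0.00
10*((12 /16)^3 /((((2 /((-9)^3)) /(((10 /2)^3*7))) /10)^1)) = -13455175.78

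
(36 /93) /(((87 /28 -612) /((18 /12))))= -168 /176173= -0.00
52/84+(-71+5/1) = -1373/21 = -65.38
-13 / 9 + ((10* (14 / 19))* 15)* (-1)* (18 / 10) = -34267 / 171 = -200.39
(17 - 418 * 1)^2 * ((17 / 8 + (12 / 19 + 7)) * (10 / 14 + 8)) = 14546540863 / 1064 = 13671560.96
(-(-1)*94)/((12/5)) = 39.17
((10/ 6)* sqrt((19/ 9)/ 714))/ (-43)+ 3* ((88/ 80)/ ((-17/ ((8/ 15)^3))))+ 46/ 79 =0.55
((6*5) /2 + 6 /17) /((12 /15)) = 1305 /68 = 19.19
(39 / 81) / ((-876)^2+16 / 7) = 91 / 145034496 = 0.00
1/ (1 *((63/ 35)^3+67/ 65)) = 1625/ 11152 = 0.15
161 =161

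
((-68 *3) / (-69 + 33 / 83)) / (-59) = -2822 / 55991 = -0.05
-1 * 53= -53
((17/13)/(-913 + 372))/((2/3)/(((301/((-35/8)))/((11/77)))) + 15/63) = -20468/2004405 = -0.01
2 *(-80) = -160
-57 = -57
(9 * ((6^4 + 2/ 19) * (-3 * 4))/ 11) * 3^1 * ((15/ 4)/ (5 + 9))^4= -7212999375/ 36703744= -196.52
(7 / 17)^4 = 2401 / 83521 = 0.03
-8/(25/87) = -696/25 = -27.84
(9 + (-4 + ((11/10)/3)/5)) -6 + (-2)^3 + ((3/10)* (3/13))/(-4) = -8.94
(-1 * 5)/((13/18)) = -90/13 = -6.92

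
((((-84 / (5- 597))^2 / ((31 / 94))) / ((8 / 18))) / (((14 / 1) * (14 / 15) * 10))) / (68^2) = 11421 / 50236911616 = 0.00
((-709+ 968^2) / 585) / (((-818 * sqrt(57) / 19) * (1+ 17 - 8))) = -20807 * sqrt(57) / 319020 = -0.49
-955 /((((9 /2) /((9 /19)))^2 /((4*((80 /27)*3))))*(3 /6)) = -2444800 /3249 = -752.48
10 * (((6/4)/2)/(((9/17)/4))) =170/3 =56.67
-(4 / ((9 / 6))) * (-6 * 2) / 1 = 32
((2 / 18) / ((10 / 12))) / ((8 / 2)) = 1 / 30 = 0.03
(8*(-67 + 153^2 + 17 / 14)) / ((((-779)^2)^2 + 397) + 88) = 217870 / 429631999727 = 0.00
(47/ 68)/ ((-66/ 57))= -893/ 1496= -0.60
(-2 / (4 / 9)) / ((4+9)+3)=-9 / 32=-0.28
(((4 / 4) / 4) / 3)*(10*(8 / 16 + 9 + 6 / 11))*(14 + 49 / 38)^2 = 373004905 / 190608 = 1956.92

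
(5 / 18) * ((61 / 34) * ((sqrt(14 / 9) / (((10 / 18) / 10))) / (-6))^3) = -2135 * sqrt(14) / 306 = -26.11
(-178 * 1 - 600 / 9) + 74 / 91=-66572 / 273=-243.85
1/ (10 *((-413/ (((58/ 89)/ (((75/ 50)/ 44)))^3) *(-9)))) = 0.19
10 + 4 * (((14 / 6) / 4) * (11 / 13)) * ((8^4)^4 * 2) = 43347146413441414 / 39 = 1111465292652343.95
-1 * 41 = -41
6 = 6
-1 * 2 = -2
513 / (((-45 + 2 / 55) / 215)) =-6066225 / 2473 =-2452.98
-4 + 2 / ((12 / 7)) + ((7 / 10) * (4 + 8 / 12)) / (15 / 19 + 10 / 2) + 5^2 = 6251 / 275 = 22.73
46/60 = 23/30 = 0.77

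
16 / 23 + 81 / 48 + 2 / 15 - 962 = -5296349 / 5520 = -959.48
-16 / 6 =-8 / 3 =-2.67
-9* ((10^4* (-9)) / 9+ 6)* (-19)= -1708974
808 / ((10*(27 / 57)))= 7676 / 45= 170.58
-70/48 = -35/24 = -1.46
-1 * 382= -382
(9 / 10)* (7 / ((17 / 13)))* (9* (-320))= -235872 / 17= -13874.82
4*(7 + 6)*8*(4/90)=832/45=18.49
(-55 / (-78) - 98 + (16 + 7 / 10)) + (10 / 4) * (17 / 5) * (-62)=-118481 / 195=-607.59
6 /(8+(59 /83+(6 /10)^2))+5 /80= 36337 /50192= 0.72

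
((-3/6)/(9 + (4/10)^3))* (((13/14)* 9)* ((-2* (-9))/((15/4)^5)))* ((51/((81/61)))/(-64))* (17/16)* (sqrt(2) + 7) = 229177* sqrt(2)/32120550 + 229177/4588650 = 0.06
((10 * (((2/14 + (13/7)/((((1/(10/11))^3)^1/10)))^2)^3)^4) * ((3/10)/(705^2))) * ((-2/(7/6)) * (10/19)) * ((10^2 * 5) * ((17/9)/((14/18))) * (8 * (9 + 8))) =-3405023829881429506927967000.00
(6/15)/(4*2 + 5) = 2/65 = 0.03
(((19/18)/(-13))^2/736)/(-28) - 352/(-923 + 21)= 18054571567/46264877568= 0.39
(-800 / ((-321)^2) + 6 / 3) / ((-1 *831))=-205282 / 85627071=-0.00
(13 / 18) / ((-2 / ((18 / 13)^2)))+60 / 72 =11 / 78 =0.14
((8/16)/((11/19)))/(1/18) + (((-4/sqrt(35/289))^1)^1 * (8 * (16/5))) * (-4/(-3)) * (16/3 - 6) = 171/11 + 69632 * sqrt(35)/1575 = 277.10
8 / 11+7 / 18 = 221 / 198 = 1.12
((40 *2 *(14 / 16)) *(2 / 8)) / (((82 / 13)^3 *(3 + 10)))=5915 / 1102736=0.01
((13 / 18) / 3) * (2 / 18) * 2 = 13 / 243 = 0.05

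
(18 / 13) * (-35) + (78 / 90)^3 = -47.81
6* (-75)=-450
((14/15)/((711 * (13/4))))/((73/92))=5152/10121085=0.00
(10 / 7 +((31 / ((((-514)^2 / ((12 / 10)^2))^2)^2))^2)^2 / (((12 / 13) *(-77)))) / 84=1343856084063951976878316429292770994221500962436041636660238351050740833091746076976424186339560648969 / 79018737742960376240445006042414934460224256591239248235622015041783560985794669762253761291503906250000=0.02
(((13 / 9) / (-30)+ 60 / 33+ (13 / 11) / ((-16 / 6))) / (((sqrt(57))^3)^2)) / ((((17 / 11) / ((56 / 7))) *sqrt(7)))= 15763 *sqrt(7) / 2975125545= 0.00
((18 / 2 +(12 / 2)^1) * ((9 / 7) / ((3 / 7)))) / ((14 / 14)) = 45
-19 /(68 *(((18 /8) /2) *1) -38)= -38 /77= -0.49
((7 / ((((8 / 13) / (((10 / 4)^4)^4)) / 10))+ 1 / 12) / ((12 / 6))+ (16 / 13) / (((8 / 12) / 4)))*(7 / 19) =18953705896912759 / 388497408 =48787213.26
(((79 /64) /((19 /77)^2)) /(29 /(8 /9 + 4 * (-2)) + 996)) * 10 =0.20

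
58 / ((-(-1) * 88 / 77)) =203 / 4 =50.75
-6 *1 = -6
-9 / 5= -1.80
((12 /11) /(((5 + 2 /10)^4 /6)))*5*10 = 0.45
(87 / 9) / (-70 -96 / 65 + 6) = -0.15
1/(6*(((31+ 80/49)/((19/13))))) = 931/124722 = 0.01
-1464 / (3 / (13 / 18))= -3172 / 9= -352.44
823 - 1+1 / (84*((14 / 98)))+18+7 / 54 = 90743 / 108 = 840.21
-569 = -569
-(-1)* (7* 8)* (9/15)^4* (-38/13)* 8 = -1378944/8125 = -169.72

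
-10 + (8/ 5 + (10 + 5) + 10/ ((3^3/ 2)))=991/ 135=7.34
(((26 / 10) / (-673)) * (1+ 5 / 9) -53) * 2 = -3210574 / 30285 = -106.01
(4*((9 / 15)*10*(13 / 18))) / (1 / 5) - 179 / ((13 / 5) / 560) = -1500220 / 39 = -38467.18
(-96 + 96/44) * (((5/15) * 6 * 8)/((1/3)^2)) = -13509.82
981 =981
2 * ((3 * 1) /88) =3 /44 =0.07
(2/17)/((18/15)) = 5/51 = 0.10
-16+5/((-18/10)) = -169/9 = -18.78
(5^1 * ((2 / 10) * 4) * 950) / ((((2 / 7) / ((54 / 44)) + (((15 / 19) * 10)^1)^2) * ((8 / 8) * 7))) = 4629825 / 533548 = 8.68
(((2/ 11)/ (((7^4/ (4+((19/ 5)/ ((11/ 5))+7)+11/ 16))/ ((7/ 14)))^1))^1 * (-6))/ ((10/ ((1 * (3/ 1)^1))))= -21249/ 23241680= -0.00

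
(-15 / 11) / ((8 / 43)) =-7.33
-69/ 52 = -1.33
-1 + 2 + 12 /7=19 /7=2.71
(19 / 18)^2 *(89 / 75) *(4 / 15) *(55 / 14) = 353419 / 255150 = 1.39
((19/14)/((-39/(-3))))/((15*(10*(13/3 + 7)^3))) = 171/357666400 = 0.00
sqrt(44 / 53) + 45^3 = 2 * sqrt(583) / 53 + 91125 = 91125.91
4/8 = 1/2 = 0.50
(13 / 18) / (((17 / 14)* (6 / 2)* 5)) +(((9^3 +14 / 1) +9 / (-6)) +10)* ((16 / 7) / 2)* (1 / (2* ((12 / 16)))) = 9198997 / 16065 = 572.61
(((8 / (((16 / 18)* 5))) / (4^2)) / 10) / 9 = 1 / 800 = 0.00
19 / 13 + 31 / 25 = 878 / 325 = 2.70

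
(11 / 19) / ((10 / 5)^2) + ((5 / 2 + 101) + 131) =17833 / 76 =234.64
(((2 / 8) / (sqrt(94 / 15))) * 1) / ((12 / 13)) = 13 * sqrt(1410) / 4512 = 0.11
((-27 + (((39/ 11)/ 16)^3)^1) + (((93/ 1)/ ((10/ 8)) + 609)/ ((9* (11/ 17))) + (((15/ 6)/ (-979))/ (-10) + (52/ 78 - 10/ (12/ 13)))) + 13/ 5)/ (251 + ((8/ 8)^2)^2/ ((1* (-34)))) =10244186236001/ 31052103075840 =0.33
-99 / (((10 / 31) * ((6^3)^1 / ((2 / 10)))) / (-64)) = 1364 / 75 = 18.19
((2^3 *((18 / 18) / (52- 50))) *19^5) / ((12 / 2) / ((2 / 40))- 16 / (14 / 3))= 17332693 / 204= 84964.18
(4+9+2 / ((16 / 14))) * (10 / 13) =295 / 26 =11.35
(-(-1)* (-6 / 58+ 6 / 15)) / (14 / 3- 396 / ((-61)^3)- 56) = -29280549 / 5068313470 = -0.01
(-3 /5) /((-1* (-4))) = -3 /20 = -0.15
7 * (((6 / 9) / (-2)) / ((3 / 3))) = -7 / 3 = -2.33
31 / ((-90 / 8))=-2.76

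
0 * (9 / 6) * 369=0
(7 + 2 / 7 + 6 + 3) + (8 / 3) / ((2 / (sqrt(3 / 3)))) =370 / 21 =17.62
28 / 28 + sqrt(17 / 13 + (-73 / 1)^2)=1 + sqrt(900822) / 13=74.01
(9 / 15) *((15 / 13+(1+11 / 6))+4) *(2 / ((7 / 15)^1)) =20.54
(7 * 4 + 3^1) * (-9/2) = -279/2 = -139.50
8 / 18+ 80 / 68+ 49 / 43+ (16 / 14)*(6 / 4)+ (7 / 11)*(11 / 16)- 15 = -7433149 / 736848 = -10.09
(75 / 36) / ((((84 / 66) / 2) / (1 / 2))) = 275 / 168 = 1.64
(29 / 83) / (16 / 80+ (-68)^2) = 145 / 1919043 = 0.00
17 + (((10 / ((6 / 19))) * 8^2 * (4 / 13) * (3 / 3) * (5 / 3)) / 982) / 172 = 42008957 / 2470221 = 17.01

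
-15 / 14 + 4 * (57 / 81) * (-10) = -11045 / 378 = -29.22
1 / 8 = 0.12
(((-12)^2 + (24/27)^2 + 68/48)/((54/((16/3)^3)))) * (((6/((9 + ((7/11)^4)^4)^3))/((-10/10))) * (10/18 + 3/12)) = -4264905538146310302383647176600823940259336575813768232928/1566480262289413739802118465494282381815775000006923859375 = -2.72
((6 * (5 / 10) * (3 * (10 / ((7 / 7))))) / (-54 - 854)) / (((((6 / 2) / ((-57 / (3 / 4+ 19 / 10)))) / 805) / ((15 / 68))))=126.20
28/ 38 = 14/ 19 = 0.74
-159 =-159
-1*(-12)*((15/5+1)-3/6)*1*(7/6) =49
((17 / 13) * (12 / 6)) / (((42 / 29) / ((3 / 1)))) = 493 / 91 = 5.42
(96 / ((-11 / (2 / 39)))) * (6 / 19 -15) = 17856 / 2717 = 6.57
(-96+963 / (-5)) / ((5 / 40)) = -11544 / 5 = -2308.80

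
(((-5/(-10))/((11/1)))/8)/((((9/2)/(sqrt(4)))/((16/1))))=0.04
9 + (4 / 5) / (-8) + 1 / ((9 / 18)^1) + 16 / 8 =129 / 10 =12.90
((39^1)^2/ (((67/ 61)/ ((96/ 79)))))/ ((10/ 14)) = 2355.90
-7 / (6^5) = -7 / 7776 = -0.00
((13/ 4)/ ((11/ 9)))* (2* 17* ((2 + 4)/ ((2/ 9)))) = 53703/ 22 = 2441.05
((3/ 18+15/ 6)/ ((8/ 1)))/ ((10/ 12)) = 2/ 5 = 0.40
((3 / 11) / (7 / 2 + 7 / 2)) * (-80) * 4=-960 / 77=-12.47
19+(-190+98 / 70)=-848 / 5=-169.60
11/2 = 5.50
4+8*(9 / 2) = 40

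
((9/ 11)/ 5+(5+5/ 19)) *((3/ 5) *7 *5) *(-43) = -5120913/ 1045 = -4900.40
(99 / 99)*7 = 7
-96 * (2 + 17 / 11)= -3744 / 11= -340.36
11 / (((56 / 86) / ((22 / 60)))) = 5203 / 840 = 6.19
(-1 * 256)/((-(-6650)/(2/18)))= -128/29925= -0.00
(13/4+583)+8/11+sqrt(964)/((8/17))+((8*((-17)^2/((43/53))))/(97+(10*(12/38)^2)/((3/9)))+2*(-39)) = 17*sqrt(241)/4+36707231369/68295524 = 603.45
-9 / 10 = -0.90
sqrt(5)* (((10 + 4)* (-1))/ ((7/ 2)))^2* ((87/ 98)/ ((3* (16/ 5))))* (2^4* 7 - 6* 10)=172.04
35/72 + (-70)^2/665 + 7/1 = 20321/1368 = 14.85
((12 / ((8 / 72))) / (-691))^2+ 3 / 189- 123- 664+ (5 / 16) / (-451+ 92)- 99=-153082472807395 / 172787004432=-885.96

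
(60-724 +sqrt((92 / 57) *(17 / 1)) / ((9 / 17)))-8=-672 +34 *sqrt(22287) / 513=-662.11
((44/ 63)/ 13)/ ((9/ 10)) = 440/ 7371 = 0.06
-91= -91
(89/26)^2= 7921/676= 11.72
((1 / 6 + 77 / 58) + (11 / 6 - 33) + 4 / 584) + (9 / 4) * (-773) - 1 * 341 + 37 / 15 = -267688159 / 127020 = -2107.45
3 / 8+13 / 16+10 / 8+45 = 759 / 16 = 47.44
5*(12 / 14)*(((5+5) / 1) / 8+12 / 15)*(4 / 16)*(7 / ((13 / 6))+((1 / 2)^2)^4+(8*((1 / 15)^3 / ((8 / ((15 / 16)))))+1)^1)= 18573779 / 1996800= 9.30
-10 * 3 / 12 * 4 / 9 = -10 / 9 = -1.11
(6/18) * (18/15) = 2/5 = 0.40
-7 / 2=-3.50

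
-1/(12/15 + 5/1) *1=-5/29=-0.17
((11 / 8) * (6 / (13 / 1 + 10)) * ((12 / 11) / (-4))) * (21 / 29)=-189 / 2668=-0.07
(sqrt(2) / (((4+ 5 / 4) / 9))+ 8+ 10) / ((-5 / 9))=-162 / 5-108 * sqrt(2) / 35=-36.76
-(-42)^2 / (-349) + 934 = 327730 / 349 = 939.05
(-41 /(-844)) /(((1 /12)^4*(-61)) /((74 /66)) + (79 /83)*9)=0.01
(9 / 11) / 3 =0.27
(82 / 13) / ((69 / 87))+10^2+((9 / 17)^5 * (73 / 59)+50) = 3957652239887 / 25047697337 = 158.00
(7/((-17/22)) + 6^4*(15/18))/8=133.87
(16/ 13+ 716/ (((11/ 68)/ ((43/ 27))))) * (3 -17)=-381098816/ 3861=-98704.69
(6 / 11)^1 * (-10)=-60 / 11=-5.45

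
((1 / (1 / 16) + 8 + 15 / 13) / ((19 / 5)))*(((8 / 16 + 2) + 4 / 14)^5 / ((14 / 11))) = 124821709155 / 143061184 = 872.51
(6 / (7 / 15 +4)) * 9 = 810 / 67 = 12.09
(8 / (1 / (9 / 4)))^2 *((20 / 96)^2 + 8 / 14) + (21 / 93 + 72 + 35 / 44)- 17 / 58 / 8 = 18841807 / 69223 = 272.19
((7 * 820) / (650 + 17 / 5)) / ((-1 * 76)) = -7175 / 62073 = -0.12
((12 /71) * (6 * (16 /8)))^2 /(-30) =-3456 /25205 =-0.14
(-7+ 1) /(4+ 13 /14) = -28 /23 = -1.22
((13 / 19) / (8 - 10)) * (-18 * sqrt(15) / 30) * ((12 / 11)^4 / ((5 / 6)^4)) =524040192 * sqrt(15) / 869309375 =2.33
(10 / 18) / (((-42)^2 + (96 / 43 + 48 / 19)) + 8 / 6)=0.00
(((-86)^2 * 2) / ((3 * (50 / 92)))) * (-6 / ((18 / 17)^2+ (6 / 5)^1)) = -4573136 / 195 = -23451.98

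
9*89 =801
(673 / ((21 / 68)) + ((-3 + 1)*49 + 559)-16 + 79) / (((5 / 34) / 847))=233543552 / 15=15569570.13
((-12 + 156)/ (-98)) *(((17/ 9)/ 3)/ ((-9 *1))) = 136/ 1323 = 0.10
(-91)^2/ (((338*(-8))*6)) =-49/ 96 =-0.51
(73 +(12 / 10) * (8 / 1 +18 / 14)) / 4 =589 / 28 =21.04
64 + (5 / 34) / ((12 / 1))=26117 / 408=64.01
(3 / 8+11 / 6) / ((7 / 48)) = 106 / 7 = 15.14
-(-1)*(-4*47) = -188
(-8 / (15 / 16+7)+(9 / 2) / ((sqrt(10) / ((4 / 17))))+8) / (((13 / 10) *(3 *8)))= 3 *sqrt(10) / 884+370 / 1651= 0.23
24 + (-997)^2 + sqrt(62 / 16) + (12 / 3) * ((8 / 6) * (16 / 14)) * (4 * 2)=sqrt(62) / 4 + 20875717 / 21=994083.73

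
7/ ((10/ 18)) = 63/ 5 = 12.60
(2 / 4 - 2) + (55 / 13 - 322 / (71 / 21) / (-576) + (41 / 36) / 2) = 921229 / 265824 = 3.47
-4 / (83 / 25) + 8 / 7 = -36 / 581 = -0.06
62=62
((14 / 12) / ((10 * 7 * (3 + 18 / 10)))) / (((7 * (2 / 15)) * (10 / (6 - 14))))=-1 / 336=-0.00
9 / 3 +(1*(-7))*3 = -18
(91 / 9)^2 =8281 / 81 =102.23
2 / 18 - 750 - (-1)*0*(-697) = -6749 / 9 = -749.89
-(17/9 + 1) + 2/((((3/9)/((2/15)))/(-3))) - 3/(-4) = -817/180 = -4.54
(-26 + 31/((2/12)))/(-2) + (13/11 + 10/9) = -7693/99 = -77.71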